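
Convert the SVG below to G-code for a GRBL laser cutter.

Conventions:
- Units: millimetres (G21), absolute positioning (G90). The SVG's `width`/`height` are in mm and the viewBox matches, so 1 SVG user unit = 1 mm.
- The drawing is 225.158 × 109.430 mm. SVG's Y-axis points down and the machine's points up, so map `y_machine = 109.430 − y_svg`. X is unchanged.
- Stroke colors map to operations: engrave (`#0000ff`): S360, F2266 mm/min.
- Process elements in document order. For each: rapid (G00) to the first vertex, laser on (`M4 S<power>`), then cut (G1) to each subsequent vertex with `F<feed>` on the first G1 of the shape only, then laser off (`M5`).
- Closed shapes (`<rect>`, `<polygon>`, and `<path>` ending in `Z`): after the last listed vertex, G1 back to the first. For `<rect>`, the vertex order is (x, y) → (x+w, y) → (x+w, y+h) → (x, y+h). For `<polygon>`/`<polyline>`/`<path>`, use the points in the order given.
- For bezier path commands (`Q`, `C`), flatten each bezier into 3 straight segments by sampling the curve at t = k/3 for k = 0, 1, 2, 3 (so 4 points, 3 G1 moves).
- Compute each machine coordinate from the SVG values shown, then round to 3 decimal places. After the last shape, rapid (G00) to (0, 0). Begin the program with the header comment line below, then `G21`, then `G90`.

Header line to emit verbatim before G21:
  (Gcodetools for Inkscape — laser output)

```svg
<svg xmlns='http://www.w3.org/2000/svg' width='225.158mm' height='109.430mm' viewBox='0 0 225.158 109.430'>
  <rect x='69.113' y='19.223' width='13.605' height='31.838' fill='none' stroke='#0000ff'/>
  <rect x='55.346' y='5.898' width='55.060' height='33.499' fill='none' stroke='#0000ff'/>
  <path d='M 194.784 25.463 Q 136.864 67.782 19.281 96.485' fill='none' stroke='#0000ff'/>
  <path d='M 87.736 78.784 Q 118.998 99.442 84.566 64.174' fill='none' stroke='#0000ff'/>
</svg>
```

viewBox `0 0 225.158 109.430` with mm width/height → 1 unit = 1 mm. Flip: y_m = 109.430 − y_svg.

**Shape 1** — `<rect>` rectangle, stroke `#0000ff` → engrave (S360, F2266). Machine vertices: (69.113,90.207) → (82.718,90.207) → (82.718,58.369) → (69.113,58.369) → (69.113,90.207). Closed: final G1 returns to the first vertex.

**Shape 2** — `<rect>` rectangle, stroke `#0000ff` → engrave (S360, F2266). Machine vertices: (55.346,103.532) → (110.406,103.532) → (110.406,70.033) → (55.346,70.033) → (55.346,103.532). Closed: final G1 returns to the first vertex.

**Shape 3** — `<path>` quadratic bezier, stroke `#0000ff` → engrave (S360, F2266). Control points (SVG): P0=(194.784,25.463), P1=(136.864,67.782), P2=(19.281,96.485); sampled at t=k/3. Machine vertices: (194.784,83.967) → (149.541,57.267) → (91.040,33.593) → (19.281,12.945). Open path.

**Shape 4** — `<path>` quadratic bezier, stroke `#0000ff` → engrave (S360, F2266). Control points (SVG): P0=(87.736,78.784), P1=(118.998,99.442), P2=(84.566,64.174); sampled at t=k/3. Machine vertices: (87.736,30.646) → (101.278,23.088) → (100.221,27.958) → (84.566,45.256). Open path.

(Gcodetools for Inkscape — laser output)
G21
G90
G00 X69.113 Y90.207
M4 S360
G1 X82.718 Y90.207 F2266
G1 X82.718 Y58.369
G1 X69.113 Y58.369
G1 X69.113 Y90.207
M5
G00 X55.346 Y103.532
M4 S360
G1 X110.406 Y103.532 F2266
G1 X110.406 Y70.033
G1 X55.346 Y70.033
G1 X55.346 Y103.532
M5
G00 X194.784 Y83.967
M4 S360
G1 X149.541 Y57.267 F2266
G1 X91.040 Y33.593
G1 X19.281 Y12.945
M5
G00 X87.736 Y30.646
M4 S360
G1 X101.278 Y23.088 F2266
G1 X100.221 Y27.958
G1 X84.566 Y45.256
M5
G00 X0.000 Y0.000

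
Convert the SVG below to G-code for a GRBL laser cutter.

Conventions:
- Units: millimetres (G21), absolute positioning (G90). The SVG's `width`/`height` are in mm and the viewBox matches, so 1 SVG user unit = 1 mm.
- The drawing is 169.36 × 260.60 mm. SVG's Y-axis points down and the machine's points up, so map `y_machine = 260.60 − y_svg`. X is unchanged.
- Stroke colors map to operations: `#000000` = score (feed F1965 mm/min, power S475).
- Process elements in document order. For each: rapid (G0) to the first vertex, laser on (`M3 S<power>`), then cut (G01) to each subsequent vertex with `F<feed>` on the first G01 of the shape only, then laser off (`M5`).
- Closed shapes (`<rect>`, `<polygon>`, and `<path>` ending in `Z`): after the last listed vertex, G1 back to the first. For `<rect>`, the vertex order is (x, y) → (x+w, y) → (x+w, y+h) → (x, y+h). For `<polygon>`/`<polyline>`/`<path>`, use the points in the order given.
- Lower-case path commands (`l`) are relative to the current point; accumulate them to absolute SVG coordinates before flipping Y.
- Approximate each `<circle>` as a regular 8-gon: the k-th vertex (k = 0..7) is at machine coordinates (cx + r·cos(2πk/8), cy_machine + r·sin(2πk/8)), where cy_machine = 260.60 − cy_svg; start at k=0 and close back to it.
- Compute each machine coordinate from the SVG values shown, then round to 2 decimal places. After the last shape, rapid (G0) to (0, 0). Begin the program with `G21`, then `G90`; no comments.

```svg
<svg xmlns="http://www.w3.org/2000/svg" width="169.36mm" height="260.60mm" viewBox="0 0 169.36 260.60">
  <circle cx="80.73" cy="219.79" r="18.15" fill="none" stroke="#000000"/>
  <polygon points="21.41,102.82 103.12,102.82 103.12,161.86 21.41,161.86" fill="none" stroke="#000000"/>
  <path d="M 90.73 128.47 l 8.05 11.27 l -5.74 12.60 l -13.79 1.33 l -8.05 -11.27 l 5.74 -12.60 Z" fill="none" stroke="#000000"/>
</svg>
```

G21
G90
G0 X98.88 Y40.81
M3 S475
G01 X93.56 Y53.64 F1965
G01 X80.73 Y58.96
G01 X67.90 Y53.64
G01 X62.58 Y40.81
G01 X67.90 Y27.98
G01 X80.73 Y22.66
G01 X93.56 Y27.98
G01 X98.88 Y40.81
M5
G0 X21.41 Y157.78
M3 S475
G01 X103.12 Y157.78 F1965
G01 X103.12 Y98.74
G01 X21.41 Y98.74
G01 X21.41 Y157.78
M5
G0 X90.73 Y132.13
M3 S475
G01 X98.78 Y120.86 F1965
G01 X93.04 Y108.26
G01 X79.25 Y106.93
G01 X71.20 Y118.20
G01 X76.94 Y130.80
G01 X90.73 Y132.13
M5
G0 X0.00 Y0.00

1 u = 1 mm; y_m = 260.60 − y.

[1] `<circle>` circle, #000000→score S475 F1965: (98.88,40.81) → (93.56,53.64) → (80.73,58.96) → (67.90,53.64) → (62.58,40.81) → (67.90,27.98) → (80.73,22.66) → (93.56,27.98) → (98.88,40.81) (closed)

[2] `<polygon>` rectangle, #000000→score S475 F1965: (21.41,157.78) → (103.12,157.78) → (103.12,98.74) → (21.41,98.74) → (21.41,157.78) (closed)

[3] `<path>` regular polygon, #000000→score S475 F1965: (90.73,132.13) → (98.78,120.86) → (93.04,108.26) → (79.25,106.93) → (71.20,118.20) → (76.94,130.80) → (90.73,132.13) (closed)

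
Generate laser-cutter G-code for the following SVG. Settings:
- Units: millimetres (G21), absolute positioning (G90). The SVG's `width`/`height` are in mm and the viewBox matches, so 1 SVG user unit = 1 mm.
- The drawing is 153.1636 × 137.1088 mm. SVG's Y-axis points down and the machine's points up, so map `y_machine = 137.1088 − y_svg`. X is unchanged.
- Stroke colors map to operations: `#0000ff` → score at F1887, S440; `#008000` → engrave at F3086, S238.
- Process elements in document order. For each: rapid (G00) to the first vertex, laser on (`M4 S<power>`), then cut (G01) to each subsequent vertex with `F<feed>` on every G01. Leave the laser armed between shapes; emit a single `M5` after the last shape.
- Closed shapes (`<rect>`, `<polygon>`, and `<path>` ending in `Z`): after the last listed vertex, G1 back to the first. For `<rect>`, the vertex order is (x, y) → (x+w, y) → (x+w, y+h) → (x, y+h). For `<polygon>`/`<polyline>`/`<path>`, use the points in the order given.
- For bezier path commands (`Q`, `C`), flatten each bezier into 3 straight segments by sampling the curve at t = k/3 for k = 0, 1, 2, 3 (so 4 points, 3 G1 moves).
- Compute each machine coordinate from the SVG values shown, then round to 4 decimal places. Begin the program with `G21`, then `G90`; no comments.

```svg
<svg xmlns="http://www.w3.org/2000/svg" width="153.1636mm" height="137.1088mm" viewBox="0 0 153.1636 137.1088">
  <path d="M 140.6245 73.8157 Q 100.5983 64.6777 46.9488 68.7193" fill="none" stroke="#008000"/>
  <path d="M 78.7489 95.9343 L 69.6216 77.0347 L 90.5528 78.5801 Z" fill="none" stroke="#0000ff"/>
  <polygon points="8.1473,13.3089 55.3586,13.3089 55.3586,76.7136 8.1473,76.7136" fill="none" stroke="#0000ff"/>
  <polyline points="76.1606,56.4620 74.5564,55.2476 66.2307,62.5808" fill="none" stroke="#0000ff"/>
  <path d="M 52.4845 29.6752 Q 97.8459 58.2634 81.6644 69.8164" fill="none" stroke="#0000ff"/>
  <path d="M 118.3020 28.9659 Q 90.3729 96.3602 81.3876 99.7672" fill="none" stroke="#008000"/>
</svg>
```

G21
G90
G00 X140.6245 Y63.2931
M4 S238
G01 X112.4267 Y67.9207 F3086
G01 X81.2014 Y69.6195 F3086
G01 X46.9488 Y68.3895 F3086
G00 X78.7489 Y41.1745
M4 S440
G01 X69.6216 Y60.0741 F1887
G01 X90.5528 Y58.5287 F1887
G01 X78.7489 Y41.1745 F1887
G00 X8.1473 Y123.7999
M4 S440
G01 X55.3586 Y123.7999 F1887
G01 X55.3586 Y60.3952 F1887
G01 X8.1473 Y60.3952 F1887
G01 X8.1473 Y123.7999 F1887
G00 X76.1606 Y80.6468
M4 S440
G01 X74.5564 Y81.8612 F1887
G01 X66.2307 Y74.5280 F1887
G00 X52.4845 Y107.4336
M4 S440
G01 X75.8873 Y90.2676 F1887
G01 X85.6140 Y76.8872 F1887
G01 X81.6644 Y67.2924 F1887
G00 X118.3020 Y108.1429
M4 S238
G01 X101.7875 Y70.3231 F3086
G01 X89.4827 Y46.7226 F3086
G01 X81.3876 Y37.3416 F3086
M5

viewBox `0 0 153.1636 137.1088` with mm width/height → 1 unit = 1 mm. Flip: y_m = 137.1088 − y_svg.

**Shape 1** — `<path>` quadratic bezier, stroke `#008000` → engrave (S238, F3086). Control points (SVG): P0=(140.6245,73.8157), P1=(100.5983,64.6777), P2=(46.9488,68.7193); sampled at t=k/3. Machine vertices: (140.6245,63.2931) → (112.4267,67.9207) → (81.2014,69.6195) → (46.9488,68.3895). Open path.

**Shape 2** — `<path>` regular polygon, stroke `#0000ff` → score (S440, F1887). Machine vertices: (78.7489,41.1745) → (69.6216,60.0741) → (90.5528,58.5287) → (78.7489,41.1745). Closed: final G1 returns to the first vertex.

**Shape 3** — `<polygon>` rectangle, stroke `#0000ff` → score (S440, F1887). Machine vertices: (8.1473,123.7999) → (55.3586,123.7999) → (55.3586,60.3952) → (8.1473,60.3952) → (8.1473,123.7999). Closed: final G1 returns to the first vertex.

**Shape 4** — `<polyline>` open polyline, stroke `#0000ff` → score (S440, F1887). Machine vertices: (76.1606,80.6468) → (74.5564,81.8612) → (66.2307,74.5280). Open path.

**Shape 5** — `<path>` quadratic bezier, stroke `#0000ff` → score (S440, F1887). Control points (SVG): P0=(52.4845,29.6752), P1=(97.8459,58.2634), P2=(81.6644,69.8164); sampled at t=k/3. Machine vertices: (52.4845,107.4336) → (75.8873,90.2676) → (85.6140,76.8872) → (81.6644,67.2924). Open path.

**Shape 6** — `<path>` quadratic bezier, stroke `#008000` → engrave (S238, F3086). Control points (SVG): P0=(118.3020,28.9659), P1=(90.3729,96.3602), P2=(81.3876,99.7672); sampled at t=k/3. Machine vertices: (118.3020,108.1429) → (101.7875,70.3231) → (89.4827,46.7226) → (81.3876,37.3416). Open path.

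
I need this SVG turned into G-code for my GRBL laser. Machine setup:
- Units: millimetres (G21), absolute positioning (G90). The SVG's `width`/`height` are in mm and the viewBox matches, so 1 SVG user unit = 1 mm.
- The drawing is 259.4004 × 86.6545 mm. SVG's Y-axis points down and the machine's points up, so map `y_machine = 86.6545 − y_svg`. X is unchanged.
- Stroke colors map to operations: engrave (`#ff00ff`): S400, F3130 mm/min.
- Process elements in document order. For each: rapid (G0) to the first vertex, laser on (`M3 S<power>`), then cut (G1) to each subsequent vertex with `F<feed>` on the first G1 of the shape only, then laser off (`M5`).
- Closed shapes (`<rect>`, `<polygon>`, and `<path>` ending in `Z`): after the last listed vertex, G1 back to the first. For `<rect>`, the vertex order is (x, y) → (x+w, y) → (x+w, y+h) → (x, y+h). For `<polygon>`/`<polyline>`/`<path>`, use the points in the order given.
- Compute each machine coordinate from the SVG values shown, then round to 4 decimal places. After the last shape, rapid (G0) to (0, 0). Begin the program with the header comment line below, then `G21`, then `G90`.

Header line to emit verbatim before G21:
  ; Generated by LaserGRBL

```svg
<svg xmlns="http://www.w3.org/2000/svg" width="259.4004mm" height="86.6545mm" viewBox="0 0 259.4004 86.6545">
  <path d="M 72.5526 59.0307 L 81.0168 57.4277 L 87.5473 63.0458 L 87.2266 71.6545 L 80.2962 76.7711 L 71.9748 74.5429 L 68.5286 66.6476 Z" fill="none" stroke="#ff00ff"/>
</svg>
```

Since the viewBox matches the mm dimensions, user units are millimetres directly. The only transform is the Y-flip y_m = 86.6545 − y_svg.

Shape 1 is a regular polygon drawn with `<path>`. Its stroke #ff00ff means engrave at S400, F3130. After flipping Y the toolpath is (72.5526,27.6238) → (81.0168,29.2268) → (87.5473,23.6087) → (87.2266,15.0000) → (80.2962,9.8834) → (71.9748,12.1116) → (68.5286,20.0069) → (72.5526,27.6238), returning to the start.

; Generated by LaserGRBL
G21
G90
G0 X72.5526 Y27.6238
M3 S400
G1 X81.0168 Y29.2268 F3130
G1 X87.5473 Y23.6087
G1 X87.2266 Y15.0000
G1 X80.2962 Y9.8834
G1 X71.9748 Y12.1116
G1 X68.5286 Y20.0069
G1 X72.5526 Y27.6238
M5
G0 X0.0000 Y0.0000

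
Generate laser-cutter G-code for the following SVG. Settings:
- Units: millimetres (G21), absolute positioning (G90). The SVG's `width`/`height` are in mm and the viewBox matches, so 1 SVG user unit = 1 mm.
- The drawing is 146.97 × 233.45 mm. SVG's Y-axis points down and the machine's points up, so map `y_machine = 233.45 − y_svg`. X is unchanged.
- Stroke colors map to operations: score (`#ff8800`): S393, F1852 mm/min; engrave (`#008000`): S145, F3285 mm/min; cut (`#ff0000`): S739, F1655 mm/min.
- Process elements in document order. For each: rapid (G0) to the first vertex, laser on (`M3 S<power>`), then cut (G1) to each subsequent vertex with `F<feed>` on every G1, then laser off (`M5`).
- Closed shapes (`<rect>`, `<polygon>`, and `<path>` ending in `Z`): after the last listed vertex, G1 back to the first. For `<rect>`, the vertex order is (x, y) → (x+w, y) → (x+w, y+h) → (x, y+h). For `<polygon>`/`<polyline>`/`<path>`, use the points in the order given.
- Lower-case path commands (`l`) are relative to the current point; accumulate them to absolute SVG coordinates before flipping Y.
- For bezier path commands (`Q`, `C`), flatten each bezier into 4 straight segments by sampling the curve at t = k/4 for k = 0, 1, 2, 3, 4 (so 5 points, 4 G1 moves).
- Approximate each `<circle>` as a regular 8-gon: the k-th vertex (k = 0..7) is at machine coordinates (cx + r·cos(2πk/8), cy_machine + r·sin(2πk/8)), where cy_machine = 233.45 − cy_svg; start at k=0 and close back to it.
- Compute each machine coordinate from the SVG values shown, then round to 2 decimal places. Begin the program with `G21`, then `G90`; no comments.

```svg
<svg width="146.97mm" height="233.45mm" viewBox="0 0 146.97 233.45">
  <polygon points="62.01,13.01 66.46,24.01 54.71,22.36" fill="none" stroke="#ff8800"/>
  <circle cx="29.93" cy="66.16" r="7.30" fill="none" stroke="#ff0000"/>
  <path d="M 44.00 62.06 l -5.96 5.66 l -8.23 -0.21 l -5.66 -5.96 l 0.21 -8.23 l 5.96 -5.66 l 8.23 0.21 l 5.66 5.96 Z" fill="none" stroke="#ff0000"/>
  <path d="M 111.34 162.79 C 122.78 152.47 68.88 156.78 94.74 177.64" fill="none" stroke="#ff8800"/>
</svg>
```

Since the viewBox matches the mm dimensions, user units are millimetres directly. The only transform is the Y-flip y_m = 233.45 − y_svg.

Shape 1 is a regular polygon drawn with `<polygon>`. Its stroke #ff8800 means score at S393, F1852. After flipping Y the toolpath is (62.01,220.44) → (66.46,209.44) → (54.71,211.09) → (62.01,220.44), returning to the start.

Shape 2 is a circle drawn with `<circle>`. Its stroke #ff0000 means cut at S739, F1655. After flipping Y the toolpath is (37.23,167.29) → (35.09,172.45) → (29.93,174.59) → (24.77,172.45) → (22.63,167.29) → (24.77,162.13) → (29.93,159.99) → (35.09,162.13) → (37.23,167.29), returning to the start.

Shape 3 is a regular polygon drawn with `<path>`. Its stroke #ff0000 means cut at S739, F1655. After flipping Y the toolpath is (44.00,171.39) → (38.04,165.73) → (29.81,165.94) → (24.15,171.90) → (24.36,180.13) → (30.32,185.79) → (38.55,185.58) → (44.21,179.62) → (44.00,171.39), returning to the start.

Shape 4 is a cubic bezier drawn with `<path>`. Its stroke #ff8800 means score at S393, F1852. After flipping Y the toolpath is (111.34,70.66) → (109.94,75.63) → (97.63,74.93) → (88.03,68.38) → (94.74,55.81).

G21
G90
G0 X62.01 Y220.44
M3 S393
G1 X66.46 Y209.44 F1852
G1 X54.71 Y211.09 F1852
G1 X62.01 Y220.44 F1852
M5
G0 X37.23 Y167.29
M3 S739
G1 X35.09 Y172.45 F1655
G1 X29.93 Y174.59 F1655
G1 X24.77 Y172.45 F1655
G1 X22.63 Y167.29 F1655
G1 X24.77 Y162.13 F1655
G1 X29.93 Y159.99 F1655
G1 X35.09 Y162.13 F1655
G1 X37.23 Y167.29 F1655
M5
G0 X44.00 Y171.39
M3 S739
G1 X38.04 Y165.73 F1655
G1 X29.81 Y165.94 F1655
G1 X24.15 Y171.90 F1655
G1 X24.36 Y180.13 F1655
G1 X30.32 Y185.79 F1655
G1 X38.55 Y185.58 F1655
G1 X44.21 Y179.62 F1655
G1 X44.00 Y171.39 F1655
M5
G0 X111.34 Y70.66
M3 S393
G1 X109.94 Y75.63 F1852
G1 X97.63 Y74.93 F1852
G1 X88.03 Y68.38 F1852
G1 X94.74 Y55.81 F1852
M5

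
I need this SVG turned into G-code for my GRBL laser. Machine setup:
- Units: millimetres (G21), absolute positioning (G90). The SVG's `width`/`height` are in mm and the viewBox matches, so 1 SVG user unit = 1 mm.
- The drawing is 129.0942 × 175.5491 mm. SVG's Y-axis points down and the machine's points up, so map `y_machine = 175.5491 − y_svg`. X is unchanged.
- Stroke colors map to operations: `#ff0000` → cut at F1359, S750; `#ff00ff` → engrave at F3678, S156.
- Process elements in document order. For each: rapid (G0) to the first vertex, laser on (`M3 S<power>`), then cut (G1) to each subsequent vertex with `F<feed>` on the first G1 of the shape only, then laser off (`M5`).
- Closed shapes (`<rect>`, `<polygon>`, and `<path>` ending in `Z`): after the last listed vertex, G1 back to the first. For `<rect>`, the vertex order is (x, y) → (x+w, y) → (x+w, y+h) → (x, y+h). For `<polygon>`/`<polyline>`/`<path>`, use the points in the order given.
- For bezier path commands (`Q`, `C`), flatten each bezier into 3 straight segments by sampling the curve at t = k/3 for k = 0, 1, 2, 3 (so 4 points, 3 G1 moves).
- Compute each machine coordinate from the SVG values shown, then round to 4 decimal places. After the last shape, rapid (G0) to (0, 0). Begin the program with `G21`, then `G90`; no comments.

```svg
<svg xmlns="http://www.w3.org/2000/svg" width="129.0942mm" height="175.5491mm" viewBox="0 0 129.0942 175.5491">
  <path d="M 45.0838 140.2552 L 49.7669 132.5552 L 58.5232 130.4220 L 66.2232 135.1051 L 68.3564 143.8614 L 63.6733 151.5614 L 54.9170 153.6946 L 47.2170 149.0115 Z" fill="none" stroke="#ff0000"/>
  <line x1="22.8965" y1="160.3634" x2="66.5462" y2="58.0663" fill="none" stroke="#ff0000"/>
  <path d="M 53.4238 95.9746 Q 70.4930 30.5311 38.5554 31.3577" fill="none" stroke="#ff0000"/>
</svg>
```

G21
G90
G0 X45.0838 Y35.2939
M3 S750
G1 X49.7669 Y42.9939 F1359
G1 X58.5232 Y45.1271
G1 X66.2232 Y40.4440
G1 X68.3564 Y31.6877
G1 X63.6733 Y23.9877
G1 X54.9170 Y21.8545
G1 X47.2170 Y26.5376
G1 X45.0838 Y35.2939
M5
G0 X22.8965 Y15.1857
M3 S750
G1 X66.5462 Y117.4828 F1359
M5
G0 X53.4238 Y79.5745
M3 S750
G1 X59.3581 Y115.8402 F1359
G1 X54.4019 Y137.3791
G1 X38.5554 Y144.1914
M5
G0 X0.0000 Y0.0000

Since the viewBox matches the mm dimensions, user units are millimetres directly. The only transform is the Y-flip y_m = 175.5491 − y_svg.

Shape 1 is a regular polygon drawn with `<path>`. Its stroke #ff0000 means cut at S750, F1359. After flipping Y the toolpath is (45.0838,35.2939) → (49.7669,42.9939) → (58.5232,45.1271) → (66.2232,40.4440) → (68.3564,31.6877) → (63.6733,23.9877) → (54.9170,21.8545) → (47.2170,26.5376) → (45.0838,35.2939), returning to the start.

Shape 2 is a line segment drawn with `<line>`. Its stroke #ff0000 means cut at S750, F1359. After flipping Y the toolpath is (22.8965,15.1857) → (66.5462,117.4828).

Shape 3 is a quadratic bezier drawn with `<path>`. Its stroke #ff0000 means cut at S750, F1359. After flipping Y the toolpath is (53.4238,79.5745) → (59.3581,115.8402) → (54.4019,137.3791) → (38.5554,144.1914).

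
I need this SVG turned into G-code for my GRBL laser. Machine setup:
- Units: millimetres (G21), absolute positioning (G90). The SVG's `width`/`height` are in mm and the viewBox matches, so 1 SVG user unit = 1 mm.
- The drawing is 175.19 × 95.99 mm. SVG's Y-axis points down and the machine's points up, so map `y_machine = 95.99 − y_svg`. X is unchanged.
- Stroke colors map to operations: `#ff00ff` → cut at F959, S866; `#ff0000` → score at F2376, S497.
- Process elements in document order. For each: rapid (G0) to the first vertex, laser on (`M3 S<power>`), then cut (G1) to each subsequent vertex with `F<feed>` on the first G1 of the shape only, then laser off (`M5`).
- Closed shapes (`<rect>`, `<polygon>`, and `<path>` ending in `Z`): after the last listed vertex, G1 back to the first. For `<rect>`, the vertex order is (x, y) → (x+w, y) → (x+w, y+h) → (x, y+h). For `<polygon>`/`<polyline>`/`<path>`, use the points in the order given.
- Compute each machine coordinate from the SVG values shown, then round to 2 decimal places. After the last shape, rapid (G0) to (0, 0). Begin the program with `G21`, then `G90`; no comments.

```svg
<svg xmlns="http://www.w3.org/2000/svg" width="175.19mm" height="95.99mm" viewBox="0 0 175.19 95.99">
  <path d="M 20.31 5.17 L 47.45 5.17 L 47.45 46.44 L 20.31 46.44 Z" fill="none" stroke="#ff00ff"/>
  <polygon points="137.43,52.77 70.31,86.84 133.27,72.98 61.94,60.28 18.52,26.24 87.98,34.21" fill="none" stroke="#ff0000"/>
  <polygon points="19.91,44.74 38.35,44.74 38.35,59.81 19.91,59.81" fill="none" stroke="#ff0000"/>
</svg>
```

G21
G90
G0 X20.31 Y90.82
M3 S866
G1 X47.45 Y90.82 F959
G1 X47.45 Y49.55
G1 X20.31 Y49.55
G1 X20.31 Y90.82
M5
G0 X137.43 Y43.22
M3 S497
G1 X70.31 Y9.15 F2376
G1 X133.27 Y23.01
G1 X61.94 Y35.71
G1 X18.52 Y69.75
G1 X87.98 Y61.78
G1 X137.43 Y43.22
M5
G0 X19.91 Y51.25
M3 S497
G1 X38.35 Y51.25 F2376
G1 X38.35 Y36.18
G1 X19.91 Y36.18
G1 X19.91 Y51.25
M5
G0 X0.00 Y0.00

viewBox `0 0 175.19 95.99` with mm width/height → 1 unit = 1 mm. Flip: y_m = 95.99 − y_svg.

**Shape 1** — `<path>` rectangle, stroke `#ff00ff` → cut (S866, F959). Machine vertices: (20.31,90.82) → (47.45,90.82) → (47.45,49.55) → (20.31,49.55) → (20.31,90.82). Closed: final G1 returns to the first vertex.

**Shape 2** — `<polygon>` closed polygon, stroke `#ff0000` → score (S497, F2376). Machine vertices: (137.43,43.22) → (70.31,9.15) → (133.27,23.01) → (61.94,35.71) → (18.52,69.75) → (87.98,61.78) → (137.43,43.22). Closed: final G1 returns to the first vertex.

**Shape 3** — `<polygon>` rectangle, stroke `#ff0000` → score (S497, F2376). Machine vertices: (19.91,51.25) → (38.35,51.25) → (38.35,36.18) → (19.91,36.18) → (19.91,51.25). Closed: final G1 returns to the first vertex.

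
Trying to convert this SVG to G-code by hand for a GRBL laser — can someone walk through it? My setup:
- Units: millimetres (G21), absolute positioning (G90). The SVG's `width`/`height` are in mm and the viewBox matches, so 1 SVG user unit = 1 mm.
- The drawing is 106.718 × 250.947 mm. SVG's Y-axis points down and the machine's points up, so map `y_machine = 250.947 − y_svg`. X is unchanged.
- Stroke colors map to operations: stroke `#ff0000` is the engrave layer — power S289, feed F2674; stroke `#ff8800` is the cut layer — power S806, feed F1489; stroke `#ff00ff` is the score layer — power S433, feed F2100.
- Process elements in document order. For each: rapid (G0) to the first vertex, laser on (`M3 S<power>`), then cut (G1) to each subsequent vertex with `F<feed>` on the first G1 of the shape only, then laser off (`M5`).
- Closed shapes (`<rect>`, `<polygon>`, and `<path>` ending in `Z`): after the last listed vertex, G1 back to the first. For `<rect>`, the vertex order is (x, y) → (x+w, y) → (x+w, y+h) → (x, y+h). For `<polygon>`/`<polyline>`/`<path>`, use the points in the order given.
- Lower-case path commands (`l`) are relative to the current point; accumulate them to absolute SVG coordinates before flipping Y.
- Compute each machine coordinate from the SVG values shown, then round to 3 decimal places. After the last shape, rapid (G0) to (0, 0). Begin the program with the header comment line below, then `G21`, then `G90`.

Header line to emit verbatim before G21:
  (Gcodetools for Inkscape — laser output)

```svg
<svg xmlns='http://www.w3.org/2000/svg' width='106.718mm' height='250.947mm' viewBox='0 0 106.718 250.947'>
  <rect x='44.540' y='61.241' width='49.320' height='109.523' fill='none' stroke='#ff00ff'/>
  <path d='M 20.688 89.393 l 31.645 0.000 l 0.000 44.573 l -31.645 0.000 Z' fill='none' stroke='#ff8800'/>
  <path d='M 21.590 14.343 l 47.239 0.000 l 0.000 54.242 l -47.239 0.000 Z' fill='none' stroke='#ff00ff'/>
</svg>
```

(Gcodetools for Inkscape — laser output)
G21
G90
G0 X44.540 Y189.706
M3 S433
G1 X93.860 Y189.706 F2100
G1 X93.860 Y80.183
G1 X44.540 Y80.183
G1 X44.540 Y189.706
M5
G0 X20.688 Y161.554
M3 S806
G1 X52.333 Y161.554 F1489
G1 X52.333 Y116.981
G1 X20.688 Y116.981
G1 X20.688 Y161.554
M5
G0 X21.590 Y236.604
M3 S433
G1 X68.829 Y236.604 F2100
G1 X68.829 Y182.362
G1 X21.590 Y182.362
G1 X21.590 Y236.604
M5
G0 X0.000 Y0.000

1 u = 1 mm; y_m = 250.947 − y.

[1] `<rect>` rectangle, #ff00ff→score S433 F2100: (44.540,189.706) → (93.860,189.706) → (93.860,80.183) → (44.540,80.183) → (44.540,189.706) (closed)

[2] `<path>` rectangle, #ff8800→cut S806 F1489: (20.688,161.554) → (52.333,161.554) → (52.333,116.981) → (20.688,116.981) → (20.688,161.554) (closed)

[3] `<path>` rectangle, #ff00ff→score S433 F2100: (21.590,236.604) → (68.829,236.604) → (68.829,182.362) → (21.590,182.362) → (21.590,236.604) (closed)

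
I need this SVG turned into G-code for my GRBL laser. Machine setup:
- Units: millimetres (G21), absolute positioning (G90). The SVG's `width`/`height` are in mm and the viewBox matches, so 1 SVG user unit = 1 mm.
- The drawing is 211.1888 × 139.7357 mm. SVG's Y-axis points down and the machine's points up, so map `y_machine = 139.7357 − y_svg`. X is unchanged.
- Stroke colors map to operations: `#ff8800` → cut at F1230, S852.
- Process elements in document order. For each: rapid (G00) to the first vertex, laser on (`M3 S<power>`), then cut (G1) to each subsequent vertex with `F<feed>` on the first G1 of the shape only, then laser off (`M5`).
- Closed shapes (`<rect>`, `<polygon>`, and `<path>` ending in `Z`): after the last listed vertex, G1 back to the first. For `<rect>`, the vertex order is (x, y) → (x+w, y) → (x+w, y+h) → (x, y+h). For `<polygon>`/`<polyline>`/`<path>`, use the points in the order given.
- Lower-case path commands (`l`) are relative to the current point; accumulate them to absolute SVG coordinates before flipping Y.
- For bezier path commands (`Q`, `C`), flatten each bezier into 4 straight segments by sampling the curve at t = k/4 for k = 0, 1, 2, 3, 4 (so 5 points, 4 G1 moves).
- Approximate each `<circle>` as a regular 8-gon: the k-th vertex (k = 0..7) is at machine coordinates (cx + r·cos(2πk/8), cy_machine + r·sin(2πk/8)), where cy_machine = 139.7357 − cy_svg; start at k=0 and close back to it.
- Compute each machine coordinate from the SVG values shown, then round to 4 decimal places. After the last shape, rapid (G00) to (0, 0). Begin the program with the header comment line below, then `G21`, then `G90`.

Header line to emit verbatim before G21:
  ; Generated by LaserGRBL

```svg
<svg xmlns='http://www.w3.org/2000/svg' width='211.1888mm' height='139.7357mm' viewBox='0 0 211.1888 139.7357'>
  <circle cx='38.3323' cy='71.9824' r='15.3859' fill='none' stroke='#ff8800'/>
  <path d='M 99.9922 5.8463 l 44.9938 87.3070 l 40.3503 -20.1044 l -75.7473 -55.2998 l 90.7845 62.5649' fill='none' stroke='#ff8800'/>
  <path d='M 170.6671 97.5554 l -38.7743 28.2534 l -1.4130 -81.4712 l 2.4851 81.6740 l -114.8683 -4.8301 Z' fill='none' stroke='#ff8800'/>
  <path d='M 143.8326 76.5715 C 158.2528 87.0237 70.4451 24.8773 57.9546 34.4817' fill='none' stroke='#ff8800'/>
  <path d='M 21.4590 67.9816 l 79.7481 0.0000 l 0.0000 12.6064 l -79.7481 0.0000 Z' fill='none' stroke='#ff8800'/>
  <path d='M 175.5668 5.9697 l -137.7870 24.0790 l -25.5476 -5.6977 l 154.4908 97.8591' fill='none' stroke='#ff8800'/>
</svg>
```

; Generated by LaserGRBL
G21
G90
G00 X53.7182 Y67.7533
M3 S852
G1 X49.2118 Y78.6328 F1230
G1 X38.3323 Y83.1392
G1 X27.4528 Y78.6328
G1 X22.9464 Y67.7533
G1 X27.4528 Y56.8738
G1 X38.3323 Y52.3674
G1 X49.2118 Y56.8738
G1 X53.7182 Y67.7533
M5
G00 X99.9922 Y133.8894
M3 S852
G1 X144.9860 Y46.5824 F1230
G1 X185.3363 Y66.6868
G1 X109.5890 Y121.9866
G1 X200.3735 Y59.4217
M5
G00 X170.6671 Y42.1803
M3 S852
G1 X131.8928 Y13.9269 F1230
G1 X130.4798 Y95.3981
G1 X132.9649 Y13.7241
G1 X18.0966 Y18.5542
G1 X170.6671 Y42.1803
M5
G00 X143.8326 Y63.1642
M3 S852
G1 X138.2542 Y66.6818 F1230
G1 X110.9851 Y83.8912
G1 X78.6703 Y101.2595
G1 X57.9546 Y105.2540
M5
G00 X21.4590 Y71.7541
M3 S852
G1 X101.2071 Y71.7541 F1230
G1 X101.2071 Y59.1477
G1 X21.4590 Y59.1477
G1 X21.4590 Y71.7541
M5
G00 X175.5668 Y133.7660
M3 S852
G1 X37.7798 Y109.6870 F1230
G1 X12.2322 Y115.3847
G1 X166.7230 Y17.5256
M5
G00 X0.0000 Y0.0000

1 u = 1 mm; y_m = 139.7357 − y.

[1] `<circle>` circle, #ff8800→cut S852 F1230: (53.7182,67.7533) → (49.2118,78.6328) → (38.3323,83.1392) → (27.4528,78.6328) → (22.9464,67.7533) → (27.4528,56.8738) → (38.3323,52.3674) → (49.2118,56.8738) → (53.7182,67.7533) (closed)

[2] `<path>` open polyline, #ff8800→cut S852 F1230: (99.9922,133.8894) → (144.9860,46.5824) → (185.3363,66.6868) → (109.5890,121.9866) → (200.3735,59.4217)

[3] `<path>` closed polygon, #ff8800→cut S852 F1230: (170.6671,42.1803) → (131.8928,13.9269) → (130.4798,95.3981) → (132.9649,13.7241) → (18.0966,18.5542) → (170.6671,42.1803) (closed)

[4] `<path>` cubic bezier, #ff8800→cut S852 F1230: (143.8326,63.1642) → (138.2542,66.6818) → (110.9851,83.8912) → (78.6703,101.2595) → (57.9546,105.2540)

[5] `<path>` rectangle, #ff8800→cut S852 F1230: (21.4590,71.7541) → (101.2071,71.7541) → (101.2071,59.1477) → (21.4590,59.1477) → (21.4590,71.7541) (closed)

[6] `<path>` open polyline, #ff8800→cut S852 F1230: (175.5668,133.7660) → (37.7798,109.6870) → (12.2322,115.3847) → (166.7230,17.5256)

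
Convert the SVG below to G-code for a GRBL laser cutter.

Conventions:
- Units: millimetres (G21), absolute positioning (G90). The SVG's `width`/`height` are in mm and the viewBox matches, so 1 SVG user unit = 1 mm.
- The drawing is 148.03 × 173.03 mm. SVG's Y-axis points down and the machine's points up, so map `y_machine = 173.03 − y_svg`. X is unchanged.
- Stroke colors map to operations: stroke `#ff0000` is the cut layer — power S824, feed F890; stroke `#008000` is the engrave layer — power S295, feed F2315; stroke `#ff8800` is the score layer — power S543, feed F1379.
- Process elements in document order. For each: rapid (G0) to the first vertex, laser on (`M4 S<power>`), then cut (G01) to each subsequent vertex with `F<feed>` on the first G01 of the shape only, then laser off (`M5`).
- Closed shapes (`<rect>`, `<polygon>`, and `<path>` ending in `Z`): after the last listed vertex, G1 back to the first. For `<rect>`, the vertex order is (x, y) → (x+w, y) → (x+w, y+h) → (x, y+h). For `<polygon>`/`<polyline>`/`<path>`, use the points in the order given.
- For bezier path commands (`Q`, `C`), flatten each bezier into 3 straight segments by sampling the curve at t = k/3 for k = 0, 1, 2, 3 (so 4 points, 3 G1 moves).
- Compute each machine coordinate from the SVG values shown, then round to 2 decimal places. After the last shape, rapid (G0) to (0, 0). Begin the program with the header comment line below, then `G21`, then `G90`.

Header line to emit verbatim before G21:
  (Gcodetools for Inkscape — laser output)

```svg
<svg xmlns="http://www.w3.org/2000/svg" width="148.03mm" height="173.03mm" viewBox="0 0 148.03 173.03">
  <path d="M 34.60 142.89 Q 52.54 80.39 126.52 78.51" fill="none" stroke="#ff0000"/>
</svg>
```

(Gcodetools for Inkscape — laser output)
G21
G90
G0 X34.60 Y30.14
M4 S824
G01 X52.79 Y65.07 F890
G01 X83.43 Y86.53
G01 X126.52 Y94.52
M5
G0 X0.00 Y0.00

viewBox `0 0 148.03 173.03` with mm width/height → 1 unit = 1 mm. Flip: y_m = 173.03 − y_svg.

**Shape 1** — `<path>` quadratic bezier, stroke `#ff0000` → cut (S824, F890). Control points (SVG): P0=(34.60,142.89), P1=(52.54,80.39), P2=(126.52,78.51); sampled at t=k/3. Machine vertices: (34.60,30.14) → (52.79,65.07) → (83.43,86.53) → (126.52,94.52). Open path.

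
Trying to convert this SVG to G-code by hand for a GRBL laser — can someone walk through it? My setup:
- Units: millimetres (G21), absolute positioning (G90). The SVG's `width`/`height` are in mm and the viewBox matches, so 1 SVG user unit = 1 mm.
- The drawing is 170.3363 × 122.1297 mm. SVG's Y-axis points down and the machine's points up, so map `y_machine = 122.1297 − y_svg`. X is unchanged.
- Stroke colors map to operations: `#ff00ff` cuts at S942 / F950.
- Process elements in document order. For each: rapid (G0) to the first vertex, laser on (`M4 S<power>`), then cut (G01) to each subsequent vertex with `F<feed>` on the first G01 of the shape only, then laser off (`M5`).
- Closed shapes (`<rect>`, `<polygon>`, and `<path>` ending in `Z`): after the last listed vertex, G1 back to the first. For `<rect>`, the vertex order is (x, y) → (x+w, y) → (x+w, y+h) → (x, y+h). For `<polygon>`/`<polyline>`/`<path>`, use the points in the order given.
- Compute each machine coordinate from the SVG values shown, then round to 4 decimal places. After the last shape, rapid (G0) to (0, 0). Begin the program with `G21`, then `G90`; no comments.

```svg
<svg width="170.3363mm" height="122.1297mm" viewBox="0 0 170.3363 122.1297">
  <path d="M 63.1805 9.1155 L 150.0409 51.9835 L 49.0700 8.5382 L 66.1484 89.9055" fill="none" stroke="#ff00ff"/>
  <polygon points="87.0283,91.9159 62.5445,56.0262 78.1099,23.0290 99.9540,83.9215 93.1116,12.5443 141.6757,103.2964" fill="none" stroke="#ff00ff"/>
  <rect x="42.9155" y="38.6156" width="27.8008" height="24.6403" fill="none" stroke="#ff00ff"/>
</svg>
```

G21
G90
G0 X63.1805 Y113.0142
M4 S942
G01 X150.0409 Y70.1462 F950
G01 X49.0700 Y113.5915
G01 X66.1484 Y32.2242
M5
G0 X87.0283 Y30.2138
M4 S942
G01 X62.5445 Y66.1035 F950
G01 X78.1099 Y99.1007
G01 X99.9540 Y38.2082
G01 X93.1116 Y109.5854
G01 X141.6757 Y18.8333
G01 X87.0283 Y30.2138
M5
G0 X42.9155 Y83.5141
M4 S942
G01 X70.7163 Y83.5141 F950
G01 X70.7163 Y58.8738
G01 X42.9155 Y58.8738
G01 X42.9155 Y83.5141
M5
G0 X0.0000 Y0.0000

Since the viewBox matches the mm dimensions, user units are millimetres directly. The only transform is the Y-flip y_m = 122.1297 − y_svg.

Shape 1 is a open polyline drawn with `<path>`. Its stroke #ff00ff means cut at S942, F950. After flipping Y the toolpath is (63.1805,113.0142) → (150.0409,70.1462) → (49.0700,113.5915) → (66.1484,32.2242).

Shape 2 is a closed polygon drawn with `<polygon>`. Its stroke #ff00ff means cut at S942, F950. After flipping Y the toolpath is (87.0283,30.2138) → (62.5445,66.1035) → (78.1099,99.1007) → (99.9540,38.2082) → (93.1116,109.5854) → (141.6757,18.8333) → (87.0283,30.2138), returning to the start.

Shape 3 is a rectangle drawn with `<rect>`. Its stroke #ff00ff means cut at S942, F950. After flipping Y the toolpath is (42.9155,83.5141) → (70.7163,83.5141) → (70.7163,58.8738) → (42.9155,58.8738) → (42.9155,83.5141), returning to the start.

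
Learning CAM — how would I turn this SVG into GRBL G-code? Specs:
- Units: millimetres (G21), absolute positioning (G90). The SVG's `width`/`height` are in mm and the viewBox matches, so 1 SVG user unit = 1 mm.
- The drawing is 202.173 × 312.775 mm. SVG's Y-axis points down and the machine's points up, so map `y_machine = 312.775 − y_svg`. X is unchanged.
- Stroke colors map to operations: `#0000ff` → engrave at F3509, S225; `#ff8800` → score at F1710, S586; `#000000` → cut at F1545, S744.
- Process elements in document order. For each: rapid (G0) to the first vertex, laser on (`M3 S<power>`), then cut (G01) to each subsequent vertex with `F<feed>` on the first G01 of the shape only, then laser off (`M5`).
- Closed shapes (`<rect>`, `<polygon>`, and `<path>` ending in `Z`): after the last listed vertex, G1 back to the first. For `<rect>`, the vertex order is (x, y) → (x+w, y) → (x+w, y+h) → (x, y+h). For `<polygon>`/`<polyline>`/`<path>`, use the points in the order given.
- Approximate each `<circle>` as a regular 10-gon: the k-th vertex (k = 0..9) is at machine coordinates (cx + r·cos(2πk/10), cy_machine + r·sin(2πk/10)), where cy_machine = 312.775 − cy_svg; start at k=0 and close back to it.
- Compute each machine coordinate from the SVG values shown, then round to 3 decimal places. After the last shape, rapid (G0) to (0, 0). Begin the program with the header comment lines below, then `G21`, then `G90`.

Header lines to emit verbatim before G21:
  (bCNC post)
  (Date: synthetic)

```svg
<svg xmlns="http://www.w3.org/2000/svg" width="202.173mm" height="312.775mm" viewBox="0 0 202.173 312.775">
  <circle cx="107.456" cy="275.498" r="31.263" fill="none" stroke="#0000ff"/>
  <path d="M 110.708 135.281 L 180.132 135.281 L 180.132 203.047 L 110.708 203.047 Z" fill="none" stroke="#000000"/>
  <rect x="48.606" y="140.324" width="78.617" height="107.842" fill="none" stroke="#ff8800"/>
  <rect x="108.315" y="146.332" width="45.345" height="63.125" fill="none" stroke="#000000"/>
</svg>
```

Since the viewBox matches the mm dimensions, user units are millimetres directly. The only transform is the Y-flip y_m = 312.775 − y_svg.

Shape 1 is a circle drawn with `<circle>`. Its stroke #0000ff means engrave at S225, F3509. After flipping Y the toolpath is (138.719,37.277) → (132.748,55.653) → (117.117,67.010) → (97.795,67.010) → (82.164,55.653) → (76.193,37.277) → (82.164,18.901) → (97.795,7.544) → (117.117,7.544) → (132.748,18.901) → (138.719,37.277), returning to the start.

Shape 2 is a rectangle drawn with `<path>`. Its stroke #000000 means cut at S744, F1545. After flipping Y the toolpath is (110.708,177.494) → (180.132,177.494) → (180.132,109.728) → (110.708,109.728) → (110.708,177.494), returning to the start.

Shape 3 is a rectangle drawn with `<rect>`. Its stroke #ff8800 means score at S586, F1710. After flipping Y the toolpath is (48.606,172.451) → (127.223,172.451) → (127.223,64.609) → (48.606,64.609) → (48.606,172.451), returning to the start.

Shape 4 is a rectangle drawn with `<rect>`. Its stroke #000000 means cut at S744, F1545. After flipping Y the toolpath is (108.315,166.443) → (153.660,166.443) → (153.660,103.318) → (108.315,103.318) → (108.315,166.443), returning to the start.

(bCNC post)
(Date: synthetic)
G21
G90
G0 X138.719 Y37.277
M3 S225
G01 X132.748 Y55.653 F3509
G01 X117.117 Y67.010
G01 X97.795 Y67.010
G01 X82.164 Y55.653
G01 X76.193 Y37.277
G01 X82.164 Y18.901
G01 X97.795 Y7.544
G01 X117.117 Y7.544
G01 X132.748 Y18.901
G01 X138.719 Y37.277
M5
G0 X110.708 Y177.494
M3 S744
G01 X180.132 Y177.494 F1545
G01 X180.132 Y109.728
G01 X110.708 Y109.728
G01 X110.708 Y177.494
M5
G0 X48.606 Y172.451
M3 S586
G01 X127.223 Y172.451 F1710
G01 X127.223 Y64.609
G01 X48.606 Y64.609
G01 X48.606 Y172.451
M5
G0 X108.315 Y166.443
M3 S744
G01 X153.660 Y166.443 F1545
G01 X153.660 Y103.318
G01 X108.315 Y103.318
G01 X108.315 Y166.443
M5
G0 X0.000 Y0.000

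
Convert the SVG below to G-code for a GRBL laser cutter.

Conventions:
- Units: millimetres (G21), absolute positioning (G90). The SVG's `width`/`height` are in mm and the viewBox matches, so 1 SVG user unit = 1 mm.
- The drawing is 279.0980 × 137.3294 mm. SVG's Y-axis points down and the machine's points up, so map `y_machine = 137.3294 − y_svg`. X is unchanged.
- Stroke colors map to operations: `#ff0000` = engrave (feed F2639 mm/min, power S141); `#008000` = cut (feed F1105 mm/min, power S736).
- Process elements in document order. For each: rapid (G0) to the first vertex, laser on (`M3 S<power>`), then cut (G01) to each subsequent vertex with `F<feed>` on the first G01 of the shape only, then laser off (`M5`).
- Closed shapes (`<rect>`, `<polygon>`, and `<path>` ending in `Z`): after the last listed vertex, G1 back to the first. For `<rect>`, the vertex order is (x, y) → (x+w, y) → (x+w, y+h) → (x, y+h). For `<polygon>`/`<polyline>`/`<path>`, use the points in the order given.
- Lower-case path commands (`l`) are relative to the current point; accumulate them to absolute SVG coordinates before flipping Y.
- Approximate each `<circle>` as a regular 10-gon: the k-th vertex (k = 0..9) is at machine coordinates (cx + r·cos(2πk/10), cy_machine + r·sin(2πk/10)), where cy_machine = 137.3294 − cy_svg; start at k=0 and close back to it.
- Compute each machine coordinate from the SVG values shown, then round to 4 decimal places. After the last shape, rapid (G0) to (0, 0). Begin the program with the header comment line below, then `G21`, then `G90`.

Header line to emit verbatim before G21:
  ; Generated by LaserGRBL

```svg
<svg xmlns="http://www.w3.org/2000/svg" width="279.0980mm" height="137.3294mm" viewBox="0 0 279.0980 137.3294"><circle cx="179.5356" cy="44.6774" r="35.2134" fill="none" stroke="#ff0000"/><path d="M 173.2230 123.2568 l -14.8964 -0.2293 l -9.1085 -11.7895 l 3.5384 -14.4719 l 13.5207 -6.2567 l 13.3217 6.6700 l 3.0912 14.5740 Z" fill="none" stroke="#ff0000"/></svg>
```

Since the viewBox matches the mm dimensions, user units are millimetres directly. The only transform is the Y-flip y_m = 137.3294 − y_svg.

Shape 1 is a circle drawn with `<circle>`. Its stroke #ff0000 means engrave at S141, F2639. After flipping Y the toolpath is (214.7490,92.6520) → (208.0238,113.3499) → (190.4171,126.1419) → (168.6541,126.1419) → (151.0474,113.3499) → (144.3222,92.6520) → (151.0474,71.9541) → (168.6541,59.1621) → (190.4171,59.1621) → (208.0238,71.9541) → (214.7490,92.6520), returning to the start.

Shape 2 is a regular polygon drawn with `<path>`. Its stroke #ff0000 means engrave at S141, F2639. After flipping Y the toolpath is (173.2230,14.0726) → (158.3266,14.3019) → (149.2181,26.0914) → (152.7565,40.5633) → (166.2772,46.8200) → (179.5989,40.1500) → (182.6901,25.5760) → (173.2230,14.0726), returning to the start.

; Generated by LaserGRBL
G21
G90
G0 X214.7490 Y92.6520
M3 S141
G01 X208.0238 Y113.3499 F2639
G01 X190.4171 Y126.1419
G01 X168.6541 Y126.1419
G01 X151.0474 Y113.3499
G01 X144.3222 Y92.6520
G01 X151.0474 Y71.9541
G01 X168.6541 Y59.1621
G01 X190.4171 Y59.1621
G01 X208.0238 Y71.9541
G01 X214.7490 Y92.6520
M5
G0 X173.2230 Y14.0726
M3 S141
G01 X158.3266 Y14.3019 F2639
G01 X149.2181 Y26.0914
G01 X152.7565 Y40.5633
G01 X166.2772 Y46.8200
G01 X179.5989 Y40.1500
G01 X182.6901 Y25.5760
G01 X173.2230 Y14.0726
M5
G0 X0.0000 Y0.0000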